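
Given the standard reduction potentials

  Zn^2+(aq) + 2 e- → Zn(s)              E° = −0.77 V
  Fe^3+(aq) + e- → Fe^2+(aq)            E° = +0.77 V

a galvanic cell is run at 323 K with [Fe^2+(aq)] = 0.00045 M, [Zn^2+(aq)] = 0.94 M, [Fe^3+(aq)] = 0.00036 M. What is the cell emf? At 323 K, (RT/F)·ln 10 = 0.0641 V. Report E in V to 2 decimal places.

Since E°(Fe³⁺/Fe²⁺) > E°(Zn²⁺/Zn), Fe³⁺/Fe²⁺ serves as the cathode.
E°cell = E°cat − E°an = +0.77 − (−0.77) = +1.54 V; n = 2.
For the overall reaction 2 Fe^3+(aq) + Zn(s) → 2 Fe^2+(aq) + Zn^2+(aq), Q = ([Fe^2+(aq)]^2·[Zn^2+(aq)]) / [Fe^3+(aq)]^2 = 1.47, giving log Q = 0.167.
E = E° − (0.0641/n)·log Q = +1.54 − (0.0641/2)(0.167) = +1.53 V.

+1.53 V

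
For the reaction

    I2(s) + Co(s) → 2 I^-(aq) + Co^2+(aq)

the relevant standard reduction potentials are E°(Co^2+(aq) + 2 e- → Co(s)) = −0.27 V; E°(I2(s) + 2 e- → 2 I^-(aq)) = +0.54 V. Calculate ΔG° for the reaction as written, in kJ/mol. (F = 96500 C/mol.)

In the reaction as written I2(s) is reduced, so the I₂/I⁻ couple is the cathode and Co²⁺/Co is the anode.
E°cell = +0.54 − (−0.27) = +0.81 V; balancing electrons gives n = 2.
ΔG° = −nFE°cell = −(2)(96500)(+0.81) J/mol = −156 kJ/mol.

−156 kJ/mol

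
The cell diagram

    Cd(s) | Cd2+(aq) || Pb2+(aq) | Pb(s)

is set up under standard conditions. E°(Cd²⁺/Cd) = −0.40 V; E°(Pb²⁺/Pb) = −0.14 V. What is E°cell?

By convention the left-hand electrode in cell notation is the anode (oxidation) and the right-hand electrode is the cathode (reduction).
E°cell = E°(right) − E°(left) = −0.14 − (−0.40) = +0.26 V.

+0.26 V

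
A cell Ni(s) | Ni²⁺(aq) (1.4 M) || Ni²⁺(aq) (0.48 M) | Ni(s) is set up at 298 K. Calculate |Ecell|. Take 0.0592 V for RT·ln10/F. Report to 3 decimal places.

0.014 V

For a concentration cell E°cell = 0, since both electrodes use the same couple.
The compartment with the higher Ni²⁺(aq) concentration (1.4 M) acts as the cathode; ions are reduced there and produced at the dilute (0.48 M) anode.
With n = 2, Ecell = −(0.0592/2)·log([dilute]/[conc]) = −(0.0592/2)·log(0.48/1.4) = +0.014 V.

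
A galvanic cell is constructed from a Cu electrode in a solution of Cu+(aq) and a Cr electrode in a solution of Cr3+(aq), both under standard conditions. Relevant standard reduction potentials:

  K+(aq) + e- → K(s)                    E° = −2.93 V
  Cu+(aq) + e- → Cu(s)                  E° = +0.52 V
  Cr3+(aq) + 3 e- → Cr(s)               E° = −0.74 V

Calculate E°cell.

The Cu⁺/Cu couple has the higher E°, so Cu ion is reduced (cathode) and Cr is oxidized (anode).
E°cell = E°(cathode) − E°(anode) = +0.52 − (−0.74) = +1.26 V.

+1.26 V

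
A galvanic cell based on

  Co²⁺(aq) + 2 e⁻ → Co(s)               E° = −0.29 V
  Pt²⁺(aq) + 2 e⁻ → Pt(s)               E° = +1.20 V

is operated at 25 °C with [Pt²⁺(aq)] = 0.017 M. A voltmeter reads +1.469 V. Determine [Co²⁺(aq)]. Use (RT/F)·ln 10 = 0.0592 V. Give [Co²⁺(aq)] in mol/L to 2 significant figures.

The Pt²⁺/Pt couple has the larger reduction potential, so it is the cathode: E°cell = +1.20 − (−0.29) = +1.49 V and n = 2.
Rearranging E = E° − (0.0592/n)·log Q gives log Q = 2(+1.49 − (+1.469))/0.0592 = 0.709.
Balancing electrons gives Pt²⁺(aq) + Co(s) → Pt(s) + Co²⁺(aq); thus Q = [Co²⁺(aq)] / [Pt²⁺(aq)].
Solving for the unknown gives log [Co²⁺(aq)] = −1.061, so [Co²⁺(aq)] ≈ 0.087 M.

0.087 M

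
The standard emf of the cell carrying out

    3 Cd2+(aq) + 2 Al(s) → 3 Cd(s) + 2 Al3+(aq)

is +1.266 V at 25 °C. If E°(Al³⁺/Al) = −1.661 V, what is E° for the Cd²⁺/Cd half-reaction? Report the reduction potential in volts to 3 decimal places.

−0.395 V

In the reaction as written the Cd²⁺/Cd couple is reduced (cathode) and Al³⁺/Al is oxidized (anode), so E°cell = E°(Cd²⁺/Cd) − E°(Al³⁺/Al).
E°(Cd²⁺/Cd) = E°cell + E°(anode) = +1.266 + (−1.661) = −0.395 V.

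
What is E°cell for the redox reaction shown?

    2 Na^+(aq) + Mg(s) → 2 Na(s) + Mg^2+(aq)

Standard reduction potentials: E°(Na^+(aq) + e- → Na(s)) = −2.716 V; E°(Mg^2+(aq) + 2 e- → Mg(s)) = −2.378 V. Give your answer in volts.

In the reaction as written, Na^+(aq) is reduced (cathode) and Mg^2+(aq) is produced by oxidation at the anode.
E°cell = E°(cathode) − E°(anode) = −2.716 − (−2.378) = −0.338 V.
The negative E°cell means the reaction is non-spontaneous in the direction written.

−0.338 V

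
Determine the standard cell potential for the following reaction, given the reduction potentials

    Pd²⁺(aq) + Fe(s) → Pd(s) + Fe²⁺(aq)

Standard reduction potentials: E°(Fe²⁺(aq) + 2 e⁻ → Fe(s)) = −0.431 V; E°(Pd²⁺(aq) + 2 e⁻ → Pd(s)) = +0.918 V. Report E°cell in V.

In the reaction as written, Pd²⁺(aq) is reduced (cathode) and Fe²⁺(aq) is produced by oxidation at the anode.
E°cell = E°(cathode) − E°(anode) = +0.918 − (−0.431) = +1.349 V.

+1.349 V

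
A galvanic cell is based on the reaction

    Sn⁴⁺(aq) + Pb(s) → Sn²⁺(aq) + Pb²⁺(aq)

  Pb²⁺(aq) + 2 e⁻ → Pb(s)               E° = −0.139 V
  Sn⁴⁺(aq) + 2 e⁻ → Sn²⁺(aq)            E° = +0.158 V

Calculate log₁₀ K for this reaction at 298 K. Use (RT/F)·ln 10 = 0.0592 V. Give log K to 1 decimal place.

The Sn⁴⁺/Sn²⁺ couple is reduced (cathode); E°cell = +0.158 − (−0.139) = +0.297 V with n = 2.
At equilibrium E = 0, so log K = nE°cell / 0.0592 = (2)(+0.297) / 0.0592 = 10.0.

log K = 10.0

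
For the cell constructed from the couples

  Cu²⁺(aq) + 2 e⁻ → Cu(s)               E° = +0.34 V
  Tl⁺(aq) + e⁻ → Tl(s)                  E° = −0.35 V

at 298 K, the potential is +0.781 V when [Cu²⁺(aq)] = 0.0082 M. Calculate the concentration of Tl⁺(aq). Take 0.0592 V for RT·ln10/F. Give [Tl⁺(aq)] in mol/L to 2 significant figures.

With Cu²⁺/Cu at the cathode and Tl⁺/Tl at the anode, E°cell = +0.34 − (−0.35) = +0.69 V (n = 2).
Since E = E° − (0.0592/n)·log Q, log Q = n(E° − E)/0.0592 = −3.074.
Balancing electrons gives Cu²⁺(aq) + 2 Tl(s) → Cu(s) + 2 Tl⁺(aq); thus Q = [Tl⁺(aq)]^2 / [Cu²⁺(aq)].
Solving for the unknown gives log [Tl⁺(aq)] = −2.580, so [Tl⁺(aq)] ≈ 0.0026 M.

0.0026 M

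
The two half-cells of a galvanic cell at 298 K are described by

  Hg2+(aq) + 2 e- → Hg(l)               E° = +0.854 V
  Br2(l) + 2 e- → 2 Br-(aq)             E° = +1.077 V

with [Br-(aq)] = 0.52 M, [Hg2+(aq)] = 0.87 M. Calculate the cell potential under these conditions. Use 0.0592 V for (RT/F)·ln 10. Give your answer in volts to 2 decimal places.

+0.24 V

Since E°(Br₂/Br⁻) > E°(Hg²⁺/Hg), Br₂/Br⁻ serves as the cathode.
E°cell = E°cat − E°an = +1.077 − (+0.854) = +0.223 V; n = 2.
Balancing gives Br2(l) + Hg(l) → 2 Br-(aq) + Hg2+(aq); hence Q = [Br-(aq)]^2·[Hg2+(aq)] = 0.235 (log Q = −0.628).
By the Nernst equation, E = +0.223 − (0.0592/2)·(−0.628) = +0.24 V.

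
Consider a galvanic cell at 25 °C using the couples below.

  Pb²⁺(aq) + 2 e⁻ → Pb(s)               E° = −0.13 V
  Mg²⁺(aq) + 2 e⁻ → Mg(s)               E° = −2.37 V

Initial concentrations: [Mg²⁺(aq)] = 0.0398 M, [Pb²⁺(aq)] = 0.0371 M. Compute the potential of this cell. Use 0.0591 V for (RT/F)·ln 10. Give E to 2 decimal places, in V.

Pb²⁺/Pb is reduced (cathode, E° = −0.13 V) and Mg²⁺/Mg is oxidized (anode).
The standard potential is −0.13 − (−2.37) = +2.24 V and the balanced reaction transfers n = 2 electrons.
The balanced reaction is Pb²⁺(aq) + Mg(s) → Pb(s) + Mg²⁺(aq), so Q = [Mg²⁺(aq)] / [Pb²⁺(aq)] = 1.07 and log Q = 0.031.
By the Nernst equation, E = +2.24 − (0.0591/2)·(0.031) = +2.24 V.

+2.24 V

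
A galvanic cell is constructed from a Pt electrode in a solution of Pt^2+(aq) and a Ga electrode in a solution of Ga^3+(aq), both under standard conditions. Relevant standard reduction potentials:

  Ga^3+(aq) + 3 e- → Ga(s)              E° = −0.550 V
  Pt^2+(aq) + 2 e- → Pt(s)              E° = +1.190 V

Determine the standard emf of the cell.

+1.740 V

Of the two couples in this cell, the one with the more positive reduction potential is reduced at the cathode: here that is Pt²⁺/Pt (+1.190 V); Ga³⁺/Ga (−0.550 V) is the anode.
E°cell = E°(cathode) − E°(anode) = +1.190 − (−0.550) = +1.740 V.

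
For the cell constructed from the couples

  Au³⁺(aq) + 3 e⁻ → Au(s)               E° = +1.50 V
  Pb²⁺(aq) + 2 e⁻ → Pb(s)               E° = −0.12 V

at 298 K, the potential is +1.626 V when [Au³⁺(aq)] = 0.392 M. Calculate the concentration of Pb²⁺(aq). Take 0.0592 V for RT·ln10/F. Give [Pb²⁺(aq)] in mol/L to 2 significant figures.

0.34 M

With Au³⁺/Au at the cathode and Pb²⁺/Pb at the anode, E°cell = +1.50 − (−0.12) = +1.62 V (n = 6).
Rearranging E = E° − (0.0592/n)·log Q gives log Q = 6(+1.62 − (+1.626))/0.0592 = −0.608.
For 2 Au³⁺(aq) + 3 Pb(s) → 2 Au(s) + 3 Pb²⁺(aq), the reaction quotient is Q = [Pb²⁺(aq)]^3 / [Au³⁺(aq)]^2.
Substituting the known concentrations and solving, log [Pb²⁺(aq)] = −0.474 and [Pb²⁺(aq)] = 0.34 M.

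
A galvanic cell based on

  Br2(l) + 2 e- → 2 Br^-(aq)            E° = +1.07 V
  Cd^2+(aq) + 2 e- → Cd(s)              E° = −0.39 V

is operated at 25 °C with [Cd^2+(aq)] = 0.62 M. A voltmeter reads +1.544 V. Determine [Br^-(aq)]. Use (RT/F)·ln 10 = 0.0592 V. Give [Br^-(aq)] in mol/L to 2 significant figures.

0.048 M

With Br₂/Br⁻ at the cathode and Cd²⁺/Cd at the anode, E°cell = +1.07 − (−0.39) = +1.46 V (n = 2).
From the Nernst equation, log Q = n(E° − E)/0.0592 = 2·(+1.46 − (+1.544))/0.0592 = −2.838.
For Br2(l) + Cd(s) → 2 Br^-(aq) + Cd^2+(aq), the reaction quotient is Q = [Br^-(aq)]^2·[Cd^2+(aq)].
Substituting the known concentrations and solving, log [Br^-(aq)] = −1.315 and [Br^-(aq)] = 0.048 M.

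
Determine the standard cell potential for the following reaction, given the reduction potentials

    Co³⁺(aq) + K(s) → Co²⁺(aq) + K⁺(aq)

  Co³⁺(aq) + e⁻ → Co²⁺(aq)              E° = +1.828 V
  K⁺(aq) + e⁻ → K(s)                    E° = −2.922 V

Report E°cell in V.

+4.750 V

Co³⁺(aq) gains electrons, so the Co³⁺/Co²⁺ couple is the cathode; the K⁺/K couple is the anode.
E°cell = E°(cathode) − E°(anode) = +1.828 − (−2.922) = +4.750 V.
The positive value indicates the reaction is spontaneous as written.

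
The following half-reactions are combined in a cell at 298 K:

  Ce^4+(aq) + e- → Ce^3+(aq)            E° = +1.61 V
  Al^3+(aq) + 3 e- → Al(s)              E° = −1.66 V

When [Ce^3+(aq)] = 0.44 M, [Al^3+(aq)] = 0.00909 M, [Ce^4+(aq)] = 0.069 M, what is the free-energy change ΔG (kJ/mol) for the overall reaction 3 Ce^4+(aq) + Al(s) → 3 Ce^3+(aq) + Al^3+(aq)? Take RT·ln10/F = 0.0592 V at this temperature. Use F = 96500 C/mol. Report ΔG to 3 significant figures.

With Ce⁴⁺/Ce³⁺ reduced at the cathode, E°cell = +1.61 − (−1.66) = +3.27 V and n = 3.
The reaction quotient is ([Ce^3+(aq)]^3·[Al^3+(aq)]) / [Ce^4+(aq)]^3 = 2.36; by Nernst, E = +3.27 − (0.0592/3)(0.372) = +3.2627 V.
ΔG = −nFE = −(3)(96500)(+3.2627) J/mol = −945 kJ/mol.

−945 kJ/mol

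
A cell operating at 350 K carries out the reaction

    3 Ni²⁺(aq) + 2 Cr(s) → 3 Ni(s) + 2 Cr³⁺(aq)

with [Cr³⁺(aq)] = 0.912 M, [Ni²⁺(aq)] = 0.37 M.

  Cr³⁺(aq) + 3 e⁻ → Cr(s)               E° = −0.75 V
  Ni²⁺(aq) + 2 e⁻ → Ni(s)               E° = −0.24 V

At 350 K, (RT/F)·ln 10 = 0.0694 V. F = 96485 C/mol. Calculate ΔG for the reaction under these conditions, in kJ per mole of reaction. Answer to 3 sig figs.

−287 kJ/mol

The standard cell potential is −0.24 − (−0.75) = +0.51 V, with n = 6 electrons in the balanced equation.
The reaction quotient is [Cr³⁺(aq)]^2 / [Ni²⁺(aq)]^3 = 16.4; by Nernst, E = +0.51 − (0.0694/6)(1.215) = +0.4959 V.
Finally ΔG = −nFE = −(6)(96485 C/mol)(+0.4959 V) = −287 kJ/mol.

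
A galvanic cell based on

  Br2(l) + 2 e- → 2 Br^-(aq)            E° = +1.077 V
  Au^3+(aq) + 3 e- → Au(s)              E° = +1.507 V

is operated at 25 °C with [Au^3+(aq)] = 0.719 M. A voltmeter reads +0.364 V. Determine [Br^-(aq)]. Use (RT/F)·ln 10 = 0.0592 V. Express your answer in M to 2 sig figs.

0.086 M

Au³⁺/Au is the cathode (higher E°); E°cell = +1.507 − (+1.077) = +0.430 V with n = 6.
Since E = E° − (0.0592/n)·log Q, log Q = n(E° − E)/0.0592 = 6.689.
For 2 Au^3+(aq) + 6 Br^-(aq) → 2 Au(s) + 3 Br2(l), the reaction quotient is Q = 1 / ([Au^3+(aq)]^2·[Br^-(aq)]^6).
Solving for the unknown gives log [Br^-(aq)] = −1.067, so [Br^-(aq)] ≈ 0.086 M.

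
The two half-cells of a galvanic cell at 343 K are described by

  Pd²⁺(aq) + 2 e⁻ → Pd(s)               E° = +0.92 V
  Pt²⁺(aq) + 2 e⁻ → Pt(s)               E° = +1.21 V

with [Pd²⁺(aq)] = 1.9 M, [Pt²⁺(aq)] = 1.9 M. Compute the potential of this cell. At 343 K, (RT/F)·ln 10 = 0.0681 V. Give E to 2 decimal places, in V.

+0.29 V

Pt²⁺/Pt is reduced (cathode, E° = +1.21 V) and Pd²⁺/Pd is oxidized (anode).
E°cell = E°cat − E°an = +1.21 − (+0.92) = +0.29 V; n = 2.
The balanced reaction is Pt²⁺(aq) + Pd(s) → Pt(s) + Pd²⁺(aq), so Q = [Pd²⁺(aq)] / [Pt²⁺(aq)] = 1 and log Q = 0.000.
By the Nernst equation, E = +0.29 − (0.0681/2)·(0.000) = +0.29 V.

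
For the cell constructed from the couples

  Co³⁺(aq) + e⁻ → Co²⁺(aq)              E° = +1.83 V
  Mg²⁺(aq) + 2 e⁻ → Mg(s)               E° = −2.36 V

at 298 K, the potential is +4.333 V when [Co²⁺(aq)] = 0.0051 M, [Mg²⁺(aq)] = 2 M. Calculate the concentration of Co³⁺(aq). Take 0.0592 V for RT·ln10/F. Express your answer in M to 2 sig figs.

1.9 M

With Co³⁺/Co²⁺ at the cathode and Mg²⁺/Mg at the anode, E°cell = +1.83 − (−2.36) = +4.19 V (n = 2).
Rearranging E = E° − (0.0592/n)·log Q gives log Q = 2(+4.19 − (+4.333))/0.0592 = −4.831.
The balanced reaction is 2 Co³⁺(aq) + Mg(s) → 2 Co²⁺(aq) + Mg²⁺(aq), so Q = ([Co²⁺(aq)]^2·[Mg²⁺(aq)]) / [Co³⁺(aq)]^2.
Substituting the known concentrations and solving, log [Co³⁺(aq)] = 0.274 and [Co³⁺(aq)] = 1.9 M.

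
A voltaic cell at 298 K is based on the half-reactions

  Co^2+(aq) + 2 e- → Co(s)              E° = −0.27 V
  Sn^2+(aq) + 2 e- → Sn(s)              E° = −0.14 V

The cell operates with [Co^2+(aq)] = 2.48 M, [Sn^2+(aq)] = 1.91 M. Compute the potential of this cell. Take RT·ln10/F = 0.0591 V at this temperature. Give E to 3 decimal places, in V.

+0.127 V

Since E°(Sn²⁺/Sn) > E°(Co²⁺/Co), Sn²⁺/Sn serves as the cathode.
E°cell = E°cat − E°an = −0.14 − (−0.27) = +0.13 V; n = 2.
For the overall reaction Sn^2+(aq) + Co(s) → Sn(s) + Co^2+(aq), Q = [Co^2+(aq)] / [Sn^2+(aq)] = 1.3, giving log Q = 0.113.
By the Nernst equation, E = +0.13 − (0.0591/2)·(0.113) = +0.127 V.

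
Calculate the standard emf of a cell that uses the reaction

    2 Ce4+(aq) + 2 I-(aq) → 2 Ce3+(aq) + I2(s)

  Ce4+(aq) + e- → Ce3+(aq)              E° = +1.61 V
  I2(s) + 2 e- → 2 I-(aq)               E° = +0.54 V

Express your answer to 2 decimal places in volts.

+1.07 V

Ce4+(aq) gains electrons, so the Ce⁴⁺/Ce³⁺ couple is the cathode; the I₂/I⁻ couple is the anode.
E°cell = E°(cathode) − E°(anode) = +1.61 − (+0.54) = +1.07 V.
The positive value indicates the reaction is spontaneous as written.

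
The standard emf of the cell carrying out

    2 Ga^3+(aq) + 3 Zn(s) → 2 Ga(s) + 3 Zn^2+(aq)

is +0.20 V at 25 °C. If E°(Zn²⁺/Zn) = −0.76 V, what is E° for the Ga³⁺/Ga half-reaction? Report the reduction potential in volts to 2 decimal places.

In the reaction as written the Ga³⁺/Ga couple is reduced (cathode) and Zn²⁺/Zn is oxidized (anode), so E°cell = E°(Ga³⁺/Ga) − E°(Zn²⁺/Zn).
E°(Ga³⁺/Ga) = E°cell + E°(anode) = +0.20 + (−0.76) = −0.56 V.

−0.56 V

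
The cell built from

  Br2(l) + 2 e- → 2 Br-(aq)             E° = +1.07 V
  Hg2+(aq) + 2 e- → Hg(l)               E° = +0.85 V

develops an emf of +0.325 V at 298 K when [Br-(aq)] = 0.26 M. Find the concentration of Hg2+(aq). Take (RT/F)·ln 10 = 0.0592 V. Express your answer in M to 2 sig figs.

Br₂/Br⁻ is the cathode (higher E°); E°cell = +1.07 − (+0.85) = +0.22 V with n = 2.
Since E = E° − (0.0592/n)·log Q, log Q = n(E° − E)/0.0592 = −3.547.
For Br2(l) + Hg(l) → 2 Br-(aq) + Hg2+(aq), the reaction quotient is Q = [Br-(aq)]^2·[Hg2+(aq)].
Isolating [Hg2+(aq)] in Q = 10^{−3.547} yields log [Hg2+(aq)] = −2.377, i.e. 0.0042 M.

0.0042 M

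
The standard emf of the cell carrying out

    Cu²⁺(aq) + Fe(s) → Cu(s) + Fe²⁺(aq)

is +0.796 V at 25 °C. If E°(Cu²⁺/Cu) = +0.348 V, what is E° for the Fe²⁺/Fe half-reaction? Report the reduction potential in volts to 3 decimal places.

In the reaction as written the Cu²⁺/Cu couple is reduced (cathode) and Fe²⁺/Fe is oxidized (anode), so E°cell = E°(Cu²⁺/Cu) − E°(Fe²⁺/Fe).
E°(Fe²⁺/Fe) = E°(cathode) − E°cell = +0.348 − (+0.796) = −0.448 V.

−0.448 V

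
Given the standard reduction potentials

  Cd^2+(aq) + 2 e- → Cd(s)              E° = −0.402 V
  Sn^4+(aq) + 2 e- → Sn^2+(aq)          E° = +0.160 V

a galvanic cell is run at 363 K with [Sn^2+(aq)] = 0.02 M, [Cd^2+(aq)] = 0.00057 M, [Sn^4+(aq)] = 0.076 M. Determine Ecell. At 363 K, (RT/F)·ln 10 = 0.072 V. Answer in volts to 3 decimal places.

Sn⁴⁺/Sn²⁺ is reduced (cathode, E° = +0.160 V) and Cd²⁺/Cd is oxidized (anode).
The standard potential is +0.160 − (−0.402) = +0.562 V and the balanced reaction transfers n = 2 electrons.
The balanced reaction is Sn^4+(aq) + Cd(s) → Sn^2+(aq) + Cd^2+(aq), so Q = ([Sn^2+(aq)]·[Cd^2+(aq)]) / [Sn^4+(aq)] = 0.00015 and log Q = −3.824.
E = E° − (0.072/n)·log Q = +0.562 − (0.072/2)(−3.824) = +0.700 V.

+0.700 V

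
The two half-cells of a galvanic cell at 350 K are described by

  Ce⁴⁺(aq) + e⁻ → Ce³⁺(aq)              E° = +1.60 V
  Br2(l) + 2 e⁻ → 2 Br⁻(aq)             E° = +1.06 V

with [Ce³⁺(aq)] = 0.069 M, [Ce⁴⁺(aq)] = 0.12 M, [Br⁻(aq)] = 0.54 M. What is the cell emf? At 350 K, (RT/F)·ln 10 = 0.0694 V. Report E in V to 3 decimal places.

+0.538 V

Since E°(Ce⁴⁺/Ce³⁺) > E°(Br₂/Br⁻), Ce⁴⁺/Ce³⁺ serves as the cathode.
E°cell = +1.60 − (+1.06) = +0.54 V, with n = 2 electrons transferred.
For the overall reaction 2 Ce⁴⁺(aq) + 2 Br⁻(aq) → 2 Ce³⁺(aq) + Br2(l), Q = [Ce³⁺(aq)]^2 / ([Ce⁴⁺(aq)]^2·[Br⁻(aq)]^2) = 1.13, giving log Q = 0.055.
E = E° − (0.0694/n)·log Q = +0.54 − (0.0694/2)(0.055) = +0.538 V.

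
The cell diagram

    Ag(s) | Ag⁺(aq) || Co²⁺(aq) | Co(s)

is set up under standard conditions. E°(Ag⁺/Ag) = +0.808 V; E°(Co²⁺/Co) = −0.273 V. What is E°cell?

−1.081 V

By convention the left-hand electrode in cell notation is the anode (oxidation) and the right-hand electrode is the cathode (reduction).
E°cell = E°(right) − E°(left) = −0.273 − (+0.808) = −1.081 V.
The negative sign shows that, as written, the cell would require an external voltage to drive the reaction.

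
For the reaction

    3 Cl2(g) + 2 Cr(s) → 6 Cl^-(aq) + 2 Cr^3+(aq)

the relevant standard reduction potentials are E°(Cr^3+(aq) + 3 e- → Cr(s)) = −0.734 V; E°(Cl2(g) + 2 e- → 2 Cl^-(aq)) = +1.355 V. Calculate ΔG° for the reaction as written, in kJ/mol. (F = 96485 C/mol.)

−1209 kJ/mol

In the reaction as written Cl2(g) is reduced, so the Cl₂/Cl⁻ couple is the cathode and Cr³⁺/Cr is the anode.
E°cell = +1.355 − (−0.734) = +2.089 V; balancing electrons gives n = 6.
ΔG° = −nFE°cell = −(6)(96485)(+2.089) J/mol = −1209 kJ/mol.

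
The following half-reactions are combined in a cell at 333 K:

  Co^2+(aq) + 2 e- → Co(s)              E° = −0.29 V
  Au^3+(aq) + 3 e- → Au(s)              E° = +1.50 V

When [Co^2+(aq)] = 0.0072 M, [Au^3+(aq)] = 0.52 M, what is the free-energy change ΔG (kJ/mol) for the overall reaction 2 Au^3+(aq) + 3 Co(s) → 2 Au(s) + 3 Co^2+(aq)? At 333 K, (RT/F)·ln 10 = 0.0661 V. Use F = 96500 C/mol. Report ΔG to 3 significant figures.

With Au³⁺/Au reduced at the cathode, E°cell = +1.50 − (−0.29) = +1.79 V and n = 6.
The reaction quotient is [Co^2+(aq)]^3 / [Au^3+(aq)]^2 = 1.38×10^−6; by Nernst, E = +1.79 − (0.0661/6)(−5.860) = +1.8546 V.
ΔG = −nFE = −(6)(96500)(+1.8546) J/mol = −1070 kJ/mol.

−1070 kJ/mol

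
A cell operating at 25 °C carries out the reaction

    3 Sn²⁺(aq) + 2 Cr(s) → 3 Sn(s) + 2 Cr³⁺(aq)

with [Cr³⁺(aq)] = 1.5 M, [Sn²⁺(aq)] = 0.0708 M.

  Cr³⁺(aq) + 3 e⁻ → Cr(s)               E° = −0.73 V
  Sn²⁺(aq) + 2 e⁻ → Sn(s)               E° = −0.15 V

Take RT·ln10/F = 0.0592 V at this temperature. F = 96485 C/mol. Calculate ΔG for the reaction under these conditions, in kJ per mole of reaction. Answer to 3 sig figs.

−314 kJ/mol

With Sn²⁺/Sn reduced at the cathode, E°cell = −0.15 − (−0.73) = +0.58 V and n = 6.
Q = [Cr³⁺(aq)]^2 / [Sn²⁺(aq)]^3 = 6.34×10^3, so log Q = 3.802 and E = +0.58 − (0.0592/6)(3.802) = +0.5425 V.
Then ΔG = −nFE = −6 × 96485 × +0.5425 J/mol = −314 kJ/mol.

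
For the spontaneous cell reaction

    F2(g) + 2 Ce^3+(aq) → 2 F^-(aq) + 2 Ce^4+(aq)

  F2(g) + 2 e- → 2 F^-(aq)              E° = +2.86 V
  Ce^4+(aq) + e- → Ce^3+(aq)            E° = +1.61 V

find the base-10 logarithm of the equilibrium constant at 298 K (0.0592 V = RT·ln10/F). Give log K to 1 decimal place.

The F₂/F⁻ couple is reduced (cathode); E°cell = +2.86 − (+1.61) = +1.25 V with n = 2.
At equilibrium E = 0, so log K = nE°cell / 0.0592 = (2)(+1.25) / 0.0592 = 42.2.

log K = 42.2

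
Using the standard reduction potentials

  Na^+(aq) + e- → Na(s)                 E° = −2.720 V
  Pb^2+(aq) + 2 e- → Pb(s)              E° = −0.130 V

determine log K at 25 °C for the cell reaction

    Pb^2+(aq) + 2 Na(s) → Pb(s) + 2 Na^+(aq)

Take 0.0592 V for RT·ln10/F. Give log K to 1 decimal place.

The Pb²⁺/Pb couple is reduced (cathode); E°cell = −0.130 − (−2.720) = +2.590 V with n = 2.
At equilibrium E = 0, so log K = nE°cell / 0.0592 = (2)(+2.590) / 0.0592 = 87.5.

log K = 87.5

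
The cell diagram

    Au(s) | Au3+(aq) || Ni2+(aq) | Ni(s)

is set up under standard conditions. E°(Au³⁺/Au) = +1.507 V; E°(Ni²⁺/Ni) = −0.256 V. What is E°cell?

By convention the left-hand electrode in cell notation is the anode (oxidation) and the right-hand electrode is the cathode (reduction).
E°cell = E°(right) − E°(left) = −0.256 − (+1.507) = −1.763 V.
The negative sign shows that, as written, the cell would require an external voltage to drive the reaction.

−1.763 V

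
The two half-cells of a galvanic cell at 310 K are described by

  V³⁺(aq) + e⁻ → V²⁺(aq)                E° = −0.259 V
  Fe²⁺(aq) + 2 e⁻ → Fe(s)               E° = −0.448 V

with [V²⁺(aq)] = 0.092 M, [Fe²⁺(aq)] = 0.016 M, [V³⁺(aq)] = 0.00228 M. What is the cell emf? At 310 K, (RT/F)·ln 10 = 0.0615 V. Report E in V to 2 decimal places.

Since E°(V³⁺/V²⁺) > E°(Fe²⁺/Fe), V³⁺/V²⁺ serves as the cathode.
E°cell = E°cat − E°an = −0.259 − (−0.448) = +0.189 V; n = 2.
Balancing gives 2 V³⁺(aq) + Fe(s) → 2 V²⁺(aq) + Fe²⁺(aq); hence Q = ([V²⁺(aq)]^2·[Fe²⁺(aq)]) / [V³⁺(aq)]^2 = 26.1 (log Q = 1.416).
By the Nernst equation, E = +0.189 − (0.0615/2)·(1.416) = +0.15 V.

+0.15 V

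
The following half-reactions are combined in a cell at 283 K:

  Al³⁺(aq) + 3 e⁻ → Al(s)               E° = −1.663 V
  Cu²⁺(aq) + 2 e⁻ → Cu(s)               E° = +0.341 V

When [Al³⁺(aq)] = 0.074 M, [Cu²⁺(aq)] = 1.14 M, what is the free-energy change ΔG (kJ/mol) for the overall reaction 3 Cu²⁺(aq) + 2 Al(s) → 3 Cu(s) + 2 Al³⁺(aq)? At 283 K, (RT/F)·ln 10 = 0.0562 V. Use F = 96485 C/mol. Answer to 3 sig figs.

The standard cell potential is +0.341 − (−1.663) = +2.004 V, with n = 6 electrons in the balanced equation.
The reaction quotient is [Al³⁺(aq)]^2 / [Cu²⁺(aq)]^3 = 0.0037; by Nernst, E = +2.004 − (0.0562/6)(−2.432) = +2.0268 V.
ΔG = −nFE = −(6)(96485)(+2.0268) J/mol = −1170 kJ/mol.

−1170 kJ/mol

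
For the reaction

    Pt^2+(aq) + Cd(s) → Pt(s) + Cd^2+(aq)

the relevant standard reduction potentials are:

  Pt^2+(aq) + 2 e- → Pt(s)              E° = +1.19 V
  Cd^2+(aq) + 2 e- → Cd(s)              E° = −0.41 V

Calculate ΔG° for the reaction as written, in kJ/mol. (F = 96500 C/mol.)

−309 kJ/mol

In the reaction as written Pt^2+(aq) is reduced, so the Pt²⁺/Pt couple is the cathode and Cd²⁺/Cd is the anode.
E°cell = +1.19 − (−0.41) = +1.60 V; balancing electrons gives n = 2.
ΔG° = −nFE°cell = −(2)(96500)(+1.60) J/mol = −309 kJ/mol.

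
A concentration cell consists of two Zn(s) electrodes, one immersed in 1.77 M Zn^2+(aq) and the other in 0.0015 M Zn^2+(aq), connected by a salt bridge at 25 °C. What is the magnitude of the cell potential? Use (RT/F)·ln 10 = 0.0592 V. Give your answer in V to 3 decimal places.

0.091 V

For a concentration cell E°cell = 0, since both electrodes use the same couple.
The compartment with the higher Zn^2+(aq) concentration (1.77 M) acts as the cathode; ions are reduced there and produced at the dilute (0.0015 M) anode.
With n = 2, Ecell = −(0.0592/2)·log([dilute]/[conc]) = −(0.0592/2)·log(0.0015/1.77) = +0.091 V.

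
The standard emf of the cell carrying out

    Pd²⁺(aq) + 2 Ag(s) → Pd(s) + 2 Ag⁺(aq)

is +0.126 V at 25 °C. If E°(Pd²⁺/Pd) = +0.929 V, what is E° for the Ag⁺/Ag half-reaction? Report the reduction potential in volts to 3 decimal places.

+0.803 V

In the reaction as written the Pd²⁺/Pd couple is reduced (cathode) and Ag⁺/Ag is oxidized (anode), so E°cell = E°(Pd²⁺/Pd) − E°(Ag⁺/Ag).
E°(Ag⁺/Ag) = E°(cathode) − E°cell = +0.929 − (+0.126) = +0.803 V.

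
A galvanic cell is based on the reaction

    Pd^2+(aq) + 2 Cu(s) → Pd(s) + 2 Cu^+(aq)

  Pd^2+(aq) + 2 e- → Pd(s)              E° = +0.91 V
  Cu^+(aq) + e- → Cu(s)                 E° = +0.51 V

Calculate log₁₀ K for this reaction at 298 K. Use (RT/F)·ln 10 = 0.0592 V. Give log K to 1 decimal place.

The Pd²⁺/Pd couple is reduced (cathode); E°cell = +0.91 − (+0.51) = +0.40 V with n = 2.
At equilibrium E = 0, so log K = nE°cell / 0.0592 = (2)(+0.40) / 0.0592 = 13.5.

log K = 13.5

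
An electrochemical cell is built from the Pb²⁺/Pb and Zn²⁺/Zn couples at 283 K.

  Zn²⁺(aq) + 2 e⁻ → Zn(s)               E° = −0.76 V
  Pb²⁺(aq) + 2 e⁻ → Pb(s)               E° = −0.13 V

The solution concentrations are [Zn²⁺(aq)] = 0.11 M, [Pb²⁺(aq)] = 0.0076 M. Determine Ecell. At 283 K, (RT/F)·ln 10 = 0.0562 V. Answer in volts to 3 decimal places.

The Pb²⁺/Pb couple has the more positive E°, so it is the cathode; Zn²⁺/Zn is the anode.
The standard potential is −0.13 − (−0.76) = +0.63 V and the balanced reaction transfers n = 2 electrons.
Balancing gives Pb²⁺(aq) + Zn(s) → Pb(s) + Zn²⁺(aq); hence Q = [Zn²⁺(aq)] / [Pb²⁺(aq)] = 14.5 (log Q = 1.161).
By the Nernst equation, E = +0.63 − (0.0562/2)·(1.161) = +0.597 V.

+0.597 V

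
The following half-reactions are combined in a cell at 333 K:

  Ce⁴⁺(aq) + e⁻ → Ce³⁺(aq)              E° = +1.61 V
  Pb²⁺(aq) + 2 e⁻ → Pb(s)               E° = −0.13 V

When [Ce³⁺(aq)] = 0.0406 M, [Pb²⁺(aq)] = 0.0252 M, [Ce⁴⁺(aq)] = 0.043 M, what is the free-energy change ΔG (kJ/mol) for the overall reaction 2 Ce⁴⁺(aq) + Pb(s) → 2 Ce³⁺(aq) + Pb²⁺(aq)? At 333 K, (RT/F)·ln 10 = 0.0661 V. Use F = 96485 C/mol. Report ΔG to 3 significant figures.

With Ce⁴⁺/Ce³⁺ reduced at the cathode, E°cell = +1.61 − (−0.13) = +1.74 V and n = 2.
The reaction quotient is ([Ce³⁺(aq)]^2·[Pb²⁺(aq)]) / [Ce⁴⁺(aq)]^2 = 0.0225; by Nernst, E = +1.74 − (0.0661/2)(−1.648) = +1.7945 V.
ΔG = −nFE = −(2)(96485)(+1.7945) J/mol = −346 kJ/mol.

−346 kJ/mol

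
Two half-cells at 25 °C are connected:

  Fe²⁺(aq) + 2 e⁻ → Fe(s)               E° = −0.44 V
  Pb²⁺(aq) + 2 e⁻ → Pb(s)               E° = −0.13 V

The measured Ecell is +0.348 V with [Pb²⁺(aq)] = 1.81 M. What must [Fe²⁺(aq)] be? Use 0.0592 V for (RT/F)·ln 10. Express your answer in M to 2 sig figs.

The Pb²⁺/Pb couple has the larger reduction potential, so it is the cathode: E°cell = −0.13 − (−0.44) = +0.31 V and n = 2.
Since E = E° − (0.0592/n)·log Q, log Q = n(E° − E)/0.0592 = −1.284.
The balanced reaction is Pb²⁺(aq) + Fe(s) → Pb(s) + Fe²⁺(aq), so Q = [Fe²⁺(aq)] / [Pb²⁺(aq)].
Isolating [Fe²⁺(aq)] in Q = 10^{−1.284} yields log [Fe²⁺(aq)] = −1.026, i.e. 0.094 M.

0.094 M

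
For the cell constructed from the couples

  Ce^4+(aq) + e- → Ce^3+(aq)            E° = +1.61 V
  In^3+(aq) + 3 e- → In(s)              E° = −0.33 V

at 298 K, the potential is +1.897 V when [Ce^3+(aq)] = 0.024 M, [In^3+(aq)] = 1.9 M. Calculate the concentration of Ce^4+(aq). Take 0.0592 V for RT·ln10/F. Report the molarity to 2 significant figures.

Ce⁴⁺/Ce³⁺ is the cathode (higher E°); E°cell = +1.61 − (−0.33) = +1.94 V with n = 3.
Since E = E° − (0.0592/n)·log Q, log Q = n(E° − E)/0.0592 = 2.179.
Balancing electrons gives 3 Ce^4+(aq) + In(s) → 3 Ce^3+(aq) + In^3+(aq); thus Q = ([Ce^3+(aq)]^3·[In^3+(aq)]) / [Ce^4+(aq)]^3.
Substituting the known concentrations and solving, log [Ce^4+(aq)] = −2.253 and [Ce^4+(aq)] = 0.0056 M.

0.0056 M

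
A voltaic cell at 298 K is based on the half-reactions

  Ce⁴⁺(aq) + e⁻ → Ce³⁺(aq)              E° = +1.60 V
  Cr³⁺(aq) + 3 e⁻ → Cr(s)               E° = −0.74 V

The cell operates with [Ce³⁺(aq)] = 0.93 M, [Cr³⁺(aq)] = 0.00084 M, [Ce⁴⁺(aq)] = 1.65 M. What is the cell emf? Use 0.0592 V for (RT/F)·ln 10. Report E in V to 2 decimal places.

The Ce⁴⁺/Ce³⁺ couple has the more positive E°, so it is the cathode; Cr³⁺/Cr is the anode.
The standard potential is +1.60 − (−0.74) = +2.34 V and the balanced reaction transfers n = 3 electrons.
For the overall reaction 3 Ce⁴⁺(aq) + Cr(s) → 3 Ce³⁺(aq) + Cr³⁺(aq), Q = ([Ce³⁺(aq)]^3·[Cr³⁺(aq)]) / [Ce⁴⁺(aq)]^3 = 0.00015, giving log Q = −3.823.
E = E° − (0.0592/n)·log Q = +2.34 − (0.0592/3)(−3.823) = +2.42 V.

+2.42 V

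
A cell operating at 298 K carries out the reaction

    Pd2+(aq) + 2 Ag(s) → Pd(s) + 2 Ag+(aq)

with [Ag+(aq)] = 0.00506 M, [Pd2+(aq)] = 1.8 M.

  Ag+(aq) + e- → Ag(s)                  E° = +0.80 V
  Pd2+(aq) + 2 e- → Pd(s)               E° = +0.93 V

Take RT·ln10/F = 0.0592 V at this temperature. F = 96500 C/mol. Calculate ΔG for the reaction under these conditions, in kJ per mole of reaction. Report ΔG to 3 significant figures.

With Pd²⁺/Pd reduced at the cathode, E°cell = +0.93 − (+0.80) = +0.13 V and n = 2.
The reaction quotient is [Ag+(aq)]^2 / [Pd2+(aq)] = 1.42×10^−5; by Nernst, E = +0.13 − (0.0592/2)(−4.847) = +0.2735 V.
Finally ΔG = −nFE = −(2)(96500 C/mol)(+0.2735 V) = −52.8 kJ/mol.

−52.8 kJ/mol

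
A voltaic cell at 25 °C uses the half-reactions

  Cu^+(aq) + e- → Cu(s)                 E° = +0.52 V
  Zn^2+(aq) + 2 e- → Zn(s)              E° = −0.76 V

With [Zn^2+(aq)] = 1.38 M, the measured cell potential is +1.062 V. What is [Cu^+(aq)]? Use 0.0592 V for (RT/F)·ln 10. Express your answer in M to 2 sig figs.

With Cu⁺/Cu at the cathode and Zn²⁺/Zn at the anode, E°cell = +0.52 − (−0.76) = +1.28 V (n = 2).
Rearranging E = E° − (0.0592/n)·log Q gives log Q = 2(+1.28 − (+1.062))/0.0592 = 7.365.
Balancing electrons gives 2 Cu^+(aq) + Zn(s) → 2 Cu(s) + Zn^2+(aq); thus Q = [Zn^2+(aq)] / [Cu^+(aq)]^2.
Solving for the unknown gives log [Cu^+(aq)] = −3.613, so [Cu^+(aq)] ≈ 0.00024 M.

0.00024 M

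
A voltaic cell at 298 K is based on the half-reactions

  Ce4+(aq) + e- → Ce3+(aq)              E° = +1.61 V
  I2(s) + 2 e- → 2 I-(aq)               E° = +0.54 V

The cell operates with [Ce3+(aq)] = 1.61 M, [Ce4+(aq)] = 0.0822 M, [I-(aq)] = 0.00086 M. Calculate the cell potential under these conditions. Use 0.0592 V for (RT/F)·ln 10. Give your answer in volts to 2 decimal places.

+0.81 V

Since E°(Ce⁴⁺/Ce³⁺) > E°(I₂/I⁻), Ce⁴⁺/Ce³⁺ serves as the cathode.
The standard potential is +1.61 − (+0.54) = +1.07 V and the balanced reaction transfers n = 2 electrons.
For the overall reaction 2 Ce4+(aq) + 2 I-(aq) → 2 Ce3+(aq) + I2(s), Q = [Ce3+(aq)]^2 / ([Ce4+(aq)]^2·[I-(aq)]^2) = 5.19×10^8, giving log Q = 8.715.
Applying E = E° − (RT ln10/nF)·log Q gives +1.07 − (0.0592/2)(8.715) = +0.81 V.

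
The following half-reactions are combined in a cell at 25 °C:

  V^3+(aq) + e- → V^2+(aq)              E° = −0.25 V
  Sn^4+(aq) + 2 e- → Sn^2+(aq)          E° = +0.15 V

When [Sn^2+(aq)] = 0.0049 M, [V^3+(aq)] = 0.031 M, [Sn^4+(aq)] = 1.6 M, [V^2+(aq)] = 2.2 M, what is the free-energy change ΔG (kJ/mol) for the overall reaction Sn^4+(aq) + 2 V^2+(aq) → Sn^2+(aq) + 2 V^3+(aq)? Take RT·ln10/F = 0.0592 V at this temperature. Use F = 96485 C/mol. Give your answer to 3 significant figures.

−113 kJ/mol

The standard cell potential is +0.15 − (−0.25) = +0.40 V, with n = 2 electrons in the balanced equation.
Q = ([Sn^2+(aq)]·[V^3+(aq)]^2) / ([Sn^4+(aq)]·[V^2+(aq)]^2) = 6.08×10^−7, so log Q = −6.216 and E = +0.40 − (0.0592/2)(−6.216) = +0.5840 V.
Finally ΔG = −nFE = −(2)(96485 C/mol)(+0.5840 V) = −113 kJ/mol.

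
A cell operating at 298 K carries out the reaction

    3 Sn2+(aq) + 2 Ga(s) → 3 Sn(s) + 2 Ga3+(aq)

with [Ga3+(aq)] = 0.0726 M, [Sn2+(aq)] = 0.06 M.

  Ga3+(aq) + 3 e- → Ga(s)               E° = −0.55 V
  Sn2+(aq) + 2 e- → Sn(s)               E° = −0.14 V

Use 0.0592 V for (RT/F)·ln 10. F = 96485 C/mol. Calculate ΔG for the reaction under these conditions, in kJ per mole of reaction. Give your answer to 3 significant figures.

−229 kJ/mol

The standard cell potential is −0.14 − (−0.55) = +0.41 V, with n = 6 electrons in the balanced equation.
Q = [Ga3+(aq)]^2 / [Sn2+(aq)]^3 = 24.4, so log Q = 1.387 and E = +0.41 − (0.0592/6)(1.387) = +0.3963 V.
ΔG = −nFE = −(6)(96485)(+0.3963) J/mol = −229 kJ/mol.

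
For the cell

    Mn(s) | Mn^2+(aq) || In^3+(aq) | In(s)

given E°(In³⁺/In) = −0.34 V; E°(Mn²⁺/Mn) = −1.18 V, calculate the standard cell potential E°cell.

+0.84 V

By convention the left-hand electrode in cell notation is the anode (oxidation) and the right-hand electrode is the cathode (reduction).
E°cell = E°(right) − E°(left) = −0.34 − (−1.18) = +0.84 V.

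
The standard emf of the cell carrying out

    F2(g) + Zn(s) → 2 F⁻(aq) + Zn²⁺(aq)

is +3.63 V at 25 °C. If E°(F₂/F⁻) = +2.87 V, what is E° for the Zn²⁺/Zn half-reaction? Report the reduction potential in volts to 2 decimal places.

−0.76 V

In the reaction as written the F₂/F⁻ couple is reduced (cathode) and Zn²⁺/Zn is oxidized (anode), so E°cell = E°(F₂/F⁻) − E°(Zn²⁺/Zn).
E°(Zn²⁺/Zn) = E°(cathode) − E°cell = +2.87 − (+3.63) = −0.76 V.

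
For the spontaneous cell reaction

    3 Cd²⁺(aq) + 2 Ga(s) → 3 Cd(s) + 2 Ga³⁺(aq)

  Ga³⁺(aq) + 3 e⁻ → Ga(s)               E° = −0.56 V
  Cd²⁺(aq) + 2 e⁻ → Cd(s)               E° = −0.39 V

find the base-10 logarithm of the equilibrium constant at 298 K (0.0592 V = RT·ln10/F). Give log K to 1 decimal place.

log K = 17.2

The Cd²⁺/Cd couple is reduced (cathode); E°cell = −0.39 − (−0.56) = +0.17 V with n = 6.
At equilibrium E = 0, so log K = nE°cell / 0.0592 = (6)(+0.17) / 0.0592 = 17.2.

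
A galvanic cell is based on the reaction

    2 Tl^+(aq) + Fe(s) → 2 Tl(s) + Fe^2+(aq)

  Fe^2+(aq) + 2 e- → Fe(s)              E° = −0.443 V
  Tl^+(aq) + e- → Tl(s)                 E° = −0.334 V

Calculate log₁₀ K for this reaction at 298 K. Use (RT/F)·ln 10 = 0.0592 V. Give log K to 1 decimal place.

The Tl⁺/Tl couple is reduced (cathode); E°cell = −0.334 − (−0.443) = +0.109 V with n = 2.
At equilibrium E = 0, so log K = nE°cell / 0.0592 = (2)(+0.109) / 0.0592 = 3.7.

log K = 3.7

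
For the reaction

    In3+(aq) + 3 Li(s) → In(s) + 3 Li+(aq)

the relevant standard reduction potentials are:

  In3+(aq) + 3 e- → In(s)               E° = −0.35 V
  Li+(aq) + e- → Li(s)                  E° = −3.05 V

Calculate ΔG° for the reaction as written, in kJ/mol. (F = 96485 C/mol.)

−782 kJ/mol

In the reaction as written In3+(aq) is reduced, so the In³⁺/In couple is the cathode and Li⁺/Li is the anode.
E°cell = −0.35 − (−3.05) = +2.70 V; balancing electrons gives n = 3.
ΔG° = −nFE°cell = −(3)(96485)(+2.70) J/mol = −782 kJ/mol.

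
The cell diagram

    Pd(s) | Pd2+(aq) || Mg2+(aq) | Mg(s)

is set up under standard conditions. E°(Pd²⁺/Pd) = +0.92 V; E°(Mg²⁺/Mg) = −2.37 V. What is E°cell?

By convention the left-hand electrode in cell notation is the anode (oxidation) and the right-hand electrode is the cathode (reduction).
E°cell = E°(right) − E°(left) = −2.37 − (+0.92) = −3.29 V.
The negative sign shows that, as written, the cell would require an external voltage to drive the reaction.

−3.29 V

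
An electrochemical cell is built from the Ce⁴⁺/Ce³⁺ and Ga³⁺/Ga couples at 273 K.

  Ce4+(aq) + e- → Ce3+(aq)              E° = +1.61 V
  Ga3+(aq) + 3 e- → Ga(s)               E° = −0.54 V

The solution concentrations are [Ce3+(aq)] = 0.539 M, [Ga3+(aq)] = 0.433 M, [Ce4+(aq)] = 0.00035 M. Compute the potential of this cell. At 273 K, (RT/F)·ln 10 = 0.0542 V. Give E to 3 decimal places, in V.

Since E°(Ce⁴⁺/Ce³⁺) > E°(Ga³⁺/Ga), Ce⁴⁺/Ce³⁺ serves as the cathode.
The standard potential is +1.61 − (−0.54) = +2.15 V and the balanced reaction transfers n = 3 electrons.
For the overall reaction 3 Ce4+(aq) + Ga(s) → 3 Ce3+(aq) + Ga3+(aq), Q = ([Ce3+(aq)]^3·[Ga3+(aq)]) / [Ce4+(aq)]^3 = 1.58×10^9, giving log Q = 9.199.
Applying E = E° − (RT ln10/nF)·log Q gives +2.15 − (0.0542/3)(9.199) = +1.984 V.

+1.984 V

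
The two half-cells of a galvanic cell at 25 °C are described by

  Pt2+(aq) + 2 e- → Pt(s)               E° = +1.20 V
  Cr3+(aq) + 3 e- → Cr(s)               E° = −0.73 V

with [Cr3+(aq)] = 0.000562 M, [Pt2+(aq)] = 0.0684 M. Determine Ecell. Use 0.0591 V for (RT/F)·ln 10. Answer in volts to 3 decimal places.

+1.960 V

Since E°(Pt²⁺/Pt) > E°(Cr³⁺/Cr), Pt²⁺/Pt serves as the cathode.
E°cell = E°cat − E°an = +1.20 − (−0.73) = +1.93 V; n = 6.
The balanced reaction is 3 Pt2+(aq) + 2 Cr(s) → 3 Pt(s) + 2 Cr3+(aq), so Q = [Cr3+(aq)]^2 / [Pt2+(aq)]^3 = 0.000987 and log Q = −3.006.
E = E° − (0.0591/n)·log Q = +1.93 − (0.0591/6)(−3.006) = +1.960 V.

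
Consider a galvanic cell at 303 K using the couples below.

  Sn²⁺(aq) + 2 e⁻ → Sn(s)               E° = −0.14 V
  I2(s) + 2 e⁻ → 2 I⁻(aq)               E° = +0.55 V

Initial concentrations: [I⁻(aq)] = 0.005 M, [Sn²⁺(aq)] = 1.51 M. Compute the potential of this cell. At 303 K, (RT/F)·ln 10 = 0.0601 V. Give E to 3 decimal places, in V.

Since E°(I₂/I⁻) > E°(Sn²⁺/Sn), I₂/I⁻ serves as the cathode.
E°cell = E°cat − E°an = +0.55 − (−0.14) = +0.69 V; n = 2.
Balancing gives I2(s) + Sn(s) → 2 I⁻(aq) + Sn²⁺(aq); hence Q = [I⁻(aq)]^2·[Sn²⁺(aq)] = 3.78×10^−5 (log Q = −4.423).
By the Nernst equation, E = +0.69 − (0.0601/2)·(−4.423) = +0.823 V.

+0.823 V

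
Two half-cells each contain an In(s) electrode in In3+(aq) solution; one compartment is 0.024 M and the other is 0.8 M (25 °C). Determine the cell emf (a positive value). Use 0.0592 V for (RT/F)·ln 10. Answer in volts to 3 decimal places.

0.030 V

For a concentration cell E°cell = 0, since both electrodes use the same couple.
The compartment with the higher In3+(aq) concentration (0.8 M) acts as the cathode; ions are reduced there and produced at the dilute (0.024 M) anode.
With n = 3, Ecell = −(0.0592/3)·log([dilute]/[conc]) = −(0.0592/3)·log(0.024/0.8) = +0.030 V.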